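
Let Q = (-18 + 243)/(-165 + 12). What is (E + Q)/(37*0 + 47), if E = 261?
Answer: 4412/799 ≈ 5.5219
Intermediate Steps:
Q = -25/17 (Q = 225/(-153) = 225*(-1/153) = -25/17 ≈ -1.4706)
(E + Q)/(37*0 + 47) = (261 - 25/17)/(37*0 + 47) = 4412/(17*(0 + 47)) = (4412/17)/47 = (4412/17)*(1/47) = 4412/799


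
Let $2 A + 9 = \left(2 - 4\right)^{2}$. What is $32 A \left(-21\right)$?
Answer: $1680$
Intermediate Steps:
$A = - \frac{5}{2}$ ($A = - \frac{9}{2} + \frac{\left(2 - 4\right)^{2}}{2} = - \frac{9}{2} + \frac{\left(-2\right)^{2}}{2} = - \frac{9}{2} + \frac{1}{2} \cdot 4 = - \frac{9}{2} + 2 = - \frac{5}{2} \approx -2.5$)
$32 A \left(-21\right) = 32 \left(- \frac{5}{2}\right) \left(-21\right) = \left(-80\right) \left(-21\right) = 1680$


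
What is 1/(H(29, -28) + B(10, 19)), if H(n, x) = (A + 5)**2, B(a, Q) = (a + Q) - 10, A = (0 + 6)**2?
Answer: 1/1700 ≈ 0.00058824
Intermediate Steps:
A = 36 (A = 6**2 = 36)
B(a, Q) = -10 + Q + a (B(a, Q) = (Q + a) - 10 = -10 + Q + a)
H(n, x) = 1681 (H(n, x) = (36 + 5)**2 = 41**2 = 1681)
1/(H(29, -28) + B(10, 19)) = 1/(1681 + (-10 + 19 + 10)) = 1/(1681 + 19) = 1/1700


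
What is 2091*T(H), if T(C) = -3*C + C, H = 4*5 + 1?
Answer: -87822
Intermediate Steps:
H = 21 (H = 20 + 1 = 21)
T(C) = -2*C
2091*T(H) = 2091*(-2*21) = 2091*(-42) = -87822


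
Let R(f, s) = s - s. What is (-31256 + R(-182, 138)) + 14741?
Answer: -16515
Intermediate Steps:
R(f, s) = 0
(-31256 + R(-182, 138)) + 14741 = (-31256 + 0) + 14741 = -31256 + 14741 = -16515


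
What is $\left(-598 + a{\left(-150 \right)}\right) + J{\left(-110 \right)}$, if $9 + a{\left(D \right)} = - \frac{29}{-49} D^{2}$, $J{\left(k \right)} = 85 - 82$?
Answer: $\frac{622904}{49} \approx 12712.0$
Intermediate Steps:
$J{\left(k \right)} = 3$
$a{\left(D \right)} = -9 + \frac{29 D^{2}}{49}$ ($a{\left(D \right)} = -9 + - \frac{29}{-49} D^{2} = -9 + \left(-29\right) \left(- \frac{1}{49}\right) D^{2} = -9 + \frac{29 D^{2}}{49}$)
$\left(-598 + a{\left(-150 \right)}\right) + J{\left(-110 \right)} = \left(-598 - \left(9 - \frac{29 \left(-150\right)^{2}}{49}\right)\right) + 3 = \left(-598 + \left(-9 + \frac{29}{49} \cdot 22500\right)\right) + 3 = \left(-598 + \left(-9 + \frac{652500}{49}\right)\right) + 3 = \left(-598 + \frac{652059}{49}\right) + 3 = \frac{622757}{49} + 3 = \frac{622904}{49}$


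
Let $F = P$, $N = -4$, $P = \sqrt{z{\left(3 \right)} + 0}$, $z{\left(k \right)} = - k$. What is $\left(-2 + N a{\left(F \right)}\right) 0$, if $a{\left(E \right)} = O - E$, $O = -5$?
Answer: $0$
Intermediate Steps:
$P = i \sqrt{3}$ ($P = \sqrt{\left(-1\right) 3 + 0} = \sqrt{-3 + 0} = \sqrt{-3} = i \sqrt{3} \approx 1.732 i$)
$F = i \sqrt{3} \approx 1.732 i$
$a{\left(E \right)} = -5 - E$
$\left(-2 + N a{\left(F \right)}\right) 0 = \left(-2 - 4 \left(-5 - i \sqrt{3}\right)\right) 0 = \left(-2 + \left(20 + 4 i \sqrt{3}\right)\right) 0 = \left(18 + 4 i \sqrt{3}\right) 0 = 0$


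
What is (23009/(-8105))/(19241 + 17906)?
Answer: -23009/301076435 ≈ -7.6422e-5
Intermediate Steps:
(23009/(-8105))/(19241 + 17906) = (23009*(-1/8105))/37147 = -23009/8105*1/37147 = -23009/301076435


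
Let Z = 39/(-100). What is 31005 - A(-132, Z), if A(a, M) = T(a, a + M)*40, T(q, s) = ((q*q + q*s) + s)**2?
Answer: -12087497719431/250 ≈ -4.8350e+10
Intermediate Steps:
Z = -39/100 (Z = 39*(-1/100) = -39/100 ≈ -0.39000)
T(q, s) = (s + q**2 + q*s)**2 (T(q, s) = ((q**2 + q*s) + s)**2 = (s + q**2 + q*s)**2)
A(a, M) = 40*(M + a + a**2 + a*(M + a))**2 (A(a, M) = ((a + M) + a**2 + a*(a + M))**2*40 = ((M + a) + a**2 + a*(M + a))**2*40 = (M + a + a**2 + a*(M + a))**2*40 = 40*(M + a + a**2 + a*(M + a))**2)
31005 - A(-132, Z) = 31005 - 40*(-39/100 - 132 + (-132)**2 - 132*(-39/100 - 132))**2 = 31005 - 40*(-39/100 - 132 + 17424 - 132*(-13239/100))**2 = 31005 - 40*(-39/100 - 132 + 17424 + 436887/25)**2 = 31005 - 40*(3476709/100)**2 = 31005 - 40*12087505470681/10000 = 31005 - 1*12087505470681/250 = 31005 - 12087505470681/250 = -12087497719431/250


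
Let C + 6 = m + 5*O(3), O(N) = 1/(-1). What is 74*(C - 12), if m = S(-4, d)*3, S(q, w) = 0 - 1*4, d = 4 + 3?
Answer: -2590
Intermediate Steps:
O(N) = -1
d = 7
S(q, w) = -4 (S(q, w) = 0 - 4 = -4)
m = -12 (m = -4*3 = -12)
C = -23 (C = -6 + (-12 + 5*(-1)) = -6 + (-12 - 5) = -6 - 17 = -23)
74*(C - 12) = 74*(-23 - 12) = 74*(-35) = -2590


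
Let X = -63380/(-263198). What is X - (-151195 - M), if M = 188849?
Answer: 44749482046/131599 ≈ 3.4004e+5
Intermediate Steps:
X = 31690/131599 (X = -63380*(-1/263198) = 31690/131599 ≈ 0.24081)
X - (-151195 - M) = 31690/131599 - (-151195 - 1*188849) = 31690/131599 - (-151195 - 188849) = 31690/131599 - 1*(-340044) = 31690/131599 + 340044 = 44749482046/131599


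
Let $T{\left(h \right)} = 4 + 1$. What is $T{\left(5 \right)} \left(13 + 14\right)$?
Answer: $135$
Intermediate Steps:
$T{\left(h \right)} = 5$
$T{\left(5 \right)} \left(13 + 14\right) = 5 \left(13 + 14\right) = 5 \cdot 27 = 135$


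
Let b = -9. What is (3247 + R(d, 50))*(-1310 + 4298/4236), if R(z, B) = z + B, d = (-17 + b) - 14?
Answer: -9029807767/2118 ≈ -4.2634e+6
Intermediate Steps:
d = -40 (d = (-17 - 9) - 14 = -26 - 14 = -40)
R(z, B) = B + z
(3247 + R(d, 50))*(-1310 + 4298/4236) = (3247 + (50 - 40))*(-1310 + 4298/4236) = (3247 + 10)*(-1310 + 4298*(1/4236)) = 3257*(-1310 + 2149/2118) = 3257*(-2772431/2118) = -9029807767/2118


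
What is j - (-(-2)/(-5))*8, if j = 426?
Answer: 2146/5 ≈ 429.20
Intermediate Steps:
j - (-(-2)/(-5))*8 = 426 - (-(-2)/(-5))*8 = 426 - (-(-2)*(-1)/5)*8 = 426 - (-2*⅕)*8 = 426 - (-2)*8/5 = 426 - 1*(-16/5) = 426 + 16/5 = 2146/5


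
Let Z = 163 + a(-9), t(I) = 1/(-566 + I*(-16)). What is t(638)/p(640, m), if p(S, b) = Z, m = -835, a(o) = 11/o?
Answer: -9/15686944 ≈ -5.7373e-7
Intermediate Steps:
t(I) = 1/(-566 - 16*I)
Z = 1456/9 (Z = 163 + 11/(-9) = 163 + 11*(-⅑) = 163 - 11/9 = 1456/9 ≈ 161.78)
p(S, b) = 1456/9
t(638)/p(640, m) = (-1/(566 + 16*638))/(1456/9) = -1/(566 + 10208)*(9/1456) = -1/10774*(9/1456) = -1*1/10774*(9/1456) = -1/10774*9/1456 = -9/15686944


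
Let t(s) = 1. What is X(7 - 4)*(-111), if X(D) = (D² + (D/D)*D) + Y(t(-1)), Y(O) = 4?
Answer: -1776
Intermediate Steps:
X(D) = 4 + D + D² (X(D) = (D² + (D/D)*D) + 4 = (D² + 1*D) + 4 = (D² + D) + 4 = (D + D²) + 4 = 4 + D + D²)
X(7 - 4)*(-111) = (4 + (7 - 4) + (7 - 4)²)*(-111) = (4 + 3 + 3²)*(-111) = (4 + 3 + 9)*(-111) = 16*(-111) = -1776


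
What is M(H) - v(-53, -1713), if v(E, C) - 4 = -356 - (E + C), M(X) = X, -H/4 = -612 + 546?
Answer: -1150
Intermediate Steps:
H = 264 (H = -4*(-612 + 546) = -4*(-66) = 264)
v(E, C) = -352 - C - E (v(E, C) = 4 + (-356 - (E + C)) = 4 + (-356 - (C + E)) = 4 + (-356 + (-C - E)) = 4 + (-356 - C - E) = -352 - C - E)
M(H) - v(-53, -1713) = 264 - (-352 - 1*(-1713) - 1*(-53)) = 264 - (-352 + 1713 + 53) = 264 - 1*1414 = 264 - 1414 = -1150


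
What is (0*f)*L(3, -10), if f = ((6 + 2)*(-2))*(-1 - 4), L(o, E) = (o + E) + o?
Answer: 0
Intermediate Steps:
L(o, E) = E + 2*o (L(o, E) = (E + o) + o = E + 2*o)
f = 80 (f = (8*(-2))*(-5) = -16*(-5) = 80)
(0*f)*L(3, -10) = (0*80)*(-10 + 2*3) = 0*(-10 + 6) = 0*(-4) = 0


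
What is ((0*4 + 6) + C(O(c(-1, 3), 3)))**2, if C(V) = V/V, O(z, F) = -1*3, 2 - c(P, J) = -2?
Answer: 49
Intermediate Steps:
c(P, J) = 4 (c(P, J) = 2 - 1*(-2) = 2 + 2 = 4)
O(z, F) = -3
C(V) = 1
((0*4 + 6) + C(O(c(-1, 3), 3)))**2 = ((0*4 + 6) + 1)**2 = ((0 + 6) + 1)**2 = (6 + 1)**2 = 7**2 = 49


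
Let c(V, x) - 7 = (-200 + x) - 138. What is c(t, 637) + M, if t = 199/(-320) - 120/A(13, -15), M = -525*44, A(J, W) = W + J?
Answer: -22794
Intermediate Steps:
A(J, W) = J + W
M = -23100
t = 19001/320 (t = 199/(-320) - 120/(13 - 15) = 199*(-1/320) - 120/(-2) = -199/320 - 120*(-1/2) = -199/320 + 60 = 19001/320 ≈ 59.378)
c(V, x) = -331 + x (c(V, x) = 7 + ((-200 + x) - 138) = 7 + (-338 + x) = -331 + x)
c(t, 637) + M = (-331 + 637) - 23100 = 306 - 23100 = -22794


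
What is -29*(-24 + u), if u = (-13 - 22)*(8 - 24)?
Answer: -15544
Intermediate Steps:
u = 560 (u = -35*(-16) = 560)
-29*(-24 + u) = -29*(-24 + 560) = -29*536 = -15544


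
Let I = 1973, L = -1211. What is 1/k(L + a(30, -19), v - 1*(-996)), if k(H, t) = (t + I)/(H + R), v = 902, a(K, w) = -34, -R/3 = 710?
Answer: -3375/3871 ≈ -0.87187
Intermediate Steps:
R = -2130 (R = -3*710 = -2130)
k(H, t) = (1973 + t)/(-2130 + H) (k(H, t) = (t + 1973)/(H - 2130) = (1973 + t)/(-2130 + H))
1/k(L + a(30, -19), v - 1*(-996)) = 1/((1973 + (902 - 1*(-996)))/(-2130 + (-1211 - 34))) = 1/((1973 + (902 + 996))/(-2130 - 1245)) = 1/((1973 + 1898)/(-3375)) = 1/(-1/3375*3871) = 1/(-3871/3375) = -3375/3871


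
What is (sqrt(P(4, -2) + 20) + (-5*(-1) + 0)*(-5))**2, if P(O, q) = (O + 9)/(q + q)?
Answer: (50 - sqrt(67))**2/4 ≈ 437.12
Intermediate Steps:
P(O, q) = (9 + O)/(2*q) (P(O, q) = (9 + O)/((2*q)) = (9 + O)*(1/(2*q)) = (9 + O)/(2*q))
(sqrt(P(4, -2) + 20) + (-5*(-1) + 0)*(-5))**2 = (sqrt((1/2)*(9 + 4)/(-2) + 20) + (-5*(-1) + 0)*(-5))**2 = (sqrt((1/2)*(-1/2)*13 + 20) + (5 + 0)*(-5))**2 = (sqrt(-13/4 + 20) + 5*(-5))**2 = (sqrt(67/4) - 25)**2 = (sqrt(67)/2 - 25)**2 = (-25 + sqrt(67)/2)**2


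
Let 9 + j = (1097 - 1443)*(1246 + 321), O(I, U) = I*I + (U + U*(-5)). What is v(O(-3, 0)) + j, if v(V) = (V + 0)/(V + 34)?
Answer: -23314204/43 ≈ -5.4219e+5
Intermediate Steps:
O(I, U) = I² - 4*U (O(I, U) = I² + (U - 5*U) = I² - 4*U)
v(V) = V/(34 + V)
j = -542191 (j = -9 + (1097 - 1443)*(1246 + 321) = -9 - 346*1567 = -9 - 542182 = -542191)
v(O(-3, 0)) + j = ((-3)² - 4*0)/(34 + ((-3)² - 4*0)) - 542191 = (9 + 0)/(34 + (9 + 0)) - 542191 = 9/(34 + 9) - 542191 = 9/43 - 542191 = -23314204/43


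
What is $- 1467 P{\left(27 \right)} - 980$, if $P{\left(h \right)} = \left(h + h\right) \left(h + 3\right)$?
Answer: $-2377520$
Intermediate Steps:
$P{\left(h \right)} = 2 h \left(3 + h\right)$
$- 1467 P{\left(27 \right)} - 980 = - 1467 \cdot 2 \cdot 27 \left(3 + 27\right) - 980 = - 1467 \cdot 2 \cdot 27 \cdot 30 - 980 = \left(-1467\right) 1620 - 980 = -2376540 - 980 = -2377520$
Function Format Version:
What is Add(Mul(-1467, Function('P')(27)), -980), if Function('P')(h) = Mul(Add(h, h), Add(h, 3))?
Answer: -2377520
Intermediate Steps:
Function('P')(h) = Mul(2, h, Add(3, h)) (Function('P')(h) = Mul(Mul(2, h), Add(3, h)) = Mul(2, h, Add(3, h)))
Add(Mul(-1467, Function('P')(27)), -980) = Add(Mul(-1467, Mul(2, 27, Add(3, 27))), -980) = Add(Mul(-1467, Mul(2, 27, 30)), -980) = Add(Mul(-1467, 1620), -980) = Add(-2376540, -980) = -2377520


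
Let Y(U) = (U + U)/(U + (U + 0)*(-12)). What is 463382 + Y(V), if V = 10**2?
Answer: 5097200/11 ≈ 4.6338e+5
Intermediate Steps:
V = 100
Y(U) = -2/11 (Y(U) = (2*U)/(U + U*(-12)) = (2*U)/(U - 12*U) = (2*U)/((-11*U)) = (2*U)*(-1/(11*U)) = -2/11)
463382 + Y(V) = 463382 - 2/11 = 5097200/11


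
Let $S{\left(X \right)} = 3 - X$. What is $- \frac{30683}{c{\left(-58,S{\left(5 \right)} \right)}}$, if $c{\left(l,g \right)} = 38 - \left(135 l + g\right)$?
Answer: $- \frac{30683}{7870} \approx -3.8987$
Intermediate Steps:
$c{\left(l,g \right)} = 38 - g - 135 l$ ($c{\left(l,g \right)} = 38 - \left(g + 135 l\right) = 38 - g - 135 l$)
$- \frac{30683}{c{\left(-58,S{\left(5 \right)} \right)}} = - \frac{30683}{38 - \left(3 - 5\right) - -7830} = - \frac{30683}{38 - \left(3 - 5\right) + 7830} = - \frac{30683}{38 - -2 + 7830} = - \frac{30683}{38 + 2 + 7830} = - \frac{30683}{7870}$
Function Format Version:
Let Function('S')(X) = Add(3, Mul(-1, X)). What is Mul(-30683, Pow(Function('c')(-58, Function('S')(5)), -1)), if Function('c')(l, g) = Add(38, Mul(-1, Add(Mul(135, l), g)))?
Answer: Rational(-30683, 7870) ≈ -3.8987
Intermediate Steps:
Function('c')(l, g) = Add(38, Mul(-1, g), Mul(-135, l)) (Function('c')(l, g) = Add(38, Mul(-1, Add(g, Mul(135, l)))) = Add(38, Add(Mul(-1, g), Mul(-135, l))) = Add(38, Mul(-1, g), Mul(-135, l)))
Mul(-30683, Pow(Function('c')(-58, Function('S')(5)), -1)) = Mul(-30683, Pow(Add(38, Mul(-1, Add(3, Mul(-1, 5))), Mul(-135, -58)), -1)) = Mul(-30683, Pow(Add(38, Mul(-1, Add(3, -5)), 7830), -1)) = Mul(-30683, Pow(Add(38, Mul(-1, -2), 7830), -1)) = Mul(-30683, Pow(Add(38, 2, 7830), -1)) = Mul(-30683, Pow(7870, -1)) = Mul(-30683, Rational(1, 7870)) = Rational(-30683, 7870)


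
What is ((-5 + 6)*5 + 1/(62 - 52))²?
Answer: 2601/100 ≈ 26.010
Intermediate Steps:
((-5 + 6)*5 + 1/(62 - 52))² = (1*5 + 1/10)² = (5 + ⅒)² = (51/10)² = 2601/100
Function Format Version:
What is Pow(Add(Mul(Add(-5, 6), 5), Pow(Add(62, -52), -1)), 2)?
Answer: Rational(2601, 100) ≈ 26.010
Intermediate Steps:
Pow(Add(Mul(Add(-5, 6), 5), Pow(Add(62, -52), -1)), 2) = Pow(Add(Mul(1, 5), Pow(10, -1)), 2) = Pow(Add(5, Rational(1, 10)), 2) = Pow(Rational(51, 10), 2) = Rational(2601, 100)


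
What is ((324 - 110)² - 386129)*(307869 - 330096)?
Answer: 7564581591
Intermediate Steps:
((324 - 110)² - 386129)*(307869 - 330096) = (214² - 386129)*(-22227) = (45796 - 386129)*(-22227) = -340333*(-22227) = 7564581591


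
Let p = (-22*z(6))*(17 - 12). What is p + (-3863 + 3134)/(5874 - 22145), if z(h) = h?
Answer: -10738131/16271 ≈ -659.96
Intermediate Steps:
p = -660 (p = (-22*6)*(17 - 12) = -132*5 = -660)
p + (-3863 + 3134)/(5874 - 22145) = -660 + (-3863 + 3134)/(5874 - 22145) = -660 - 729/(-16271) = -660 - 729*(-1/16271) = -660 + 729/16271 = -10738131/16271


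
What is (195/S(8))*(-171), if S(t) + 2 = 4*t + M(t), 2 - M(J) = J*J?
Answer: 33345/32 ≈ 1042.0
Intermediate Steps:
M(J) = 2 - J**2 (M(J) = 2 - J*J = 2 - J**2)
S(t) = -t**2 + 4*t (S(t) = -2 + (4*t + (2 - t**2)) = -2 + (2 - t**2 + 4*t) = -t**2 + 4*t)
(195/S(8))*(-171) = (195/((8*(4 - 1*8))))*(-171) = (195/((8*(4 - 8))))*(-171) = (195/((8*(-4))))*(-171) = (195/(-32))*(-171) = (195*(-1/32))*(-171) = -195/32*(-171) = 33345/32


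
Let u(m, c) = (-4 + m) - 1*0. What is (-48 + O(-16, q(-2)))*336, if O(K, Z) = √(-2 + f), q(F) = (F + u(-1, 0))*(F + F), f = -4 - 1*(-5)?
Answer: -16128 + 336*I ≈ -16128.0 + 336.0*I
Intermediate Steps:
u(m, c) = -4 + m (u(m, c) = (-4 + m) + 0 = -4 + m)
f = 1 (f = -4 + 5 = 1)
q(F) = 2*F*(-5 + F) (q(F) = (F + (-4 - 1))*(F + F) = (F - 5)*(2*F) = (-5 + F)*(2*F) = 2*F*(-5 + F))
O(K, Z) = I (O(K, Z) = √(-2 + 1) = √(-1) = I)
(-48 + O(-16, q(-2)))*336 = (-48 + I)*336 = -16128 + 336*I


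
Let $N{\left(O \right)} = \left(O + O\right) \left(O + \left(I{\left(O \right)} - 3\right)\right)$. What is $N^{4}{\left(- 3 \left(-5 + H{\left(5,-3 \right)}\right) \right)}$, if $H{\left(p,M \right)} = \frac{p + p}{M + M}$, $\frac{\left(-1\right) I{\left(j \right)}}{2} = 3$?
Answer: $37480960000$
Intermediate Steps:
$I{\left(j \right)} = -6$ ($I{\left(j \right)} = \left(-2\right) 3 = -6$)
$H{\left(p,M \right)} = \frac{p}{M}$ ($H{\left(p,M \right)} = \frac{2 p}{2 M} = 2 p \frac{1}{2 M} = \frac{p}{M}$)
$N{\left(O \right)} = 2 O \left(-9 + O\right)$ ($N{\left(O \right)} = \left(O + O\right) \left(O - 9\right) = 2 O \left(O - 9\right) = 2 O \left(-9 + O\right)$)
$N^{4}{\left(- 3 \left(-5 + H{\left(5,-3 \right)}\right) \right)} = \left(2 \left(- 3 \left(-5 + \frac{5}{-3}\right)\right) \left(-9 - 3 \left(-5 + \frac{5}{-3}\right)\right)\right)^{4} = \left(2 \left(- 3 \left(-5 + 5 \left(- \frac{1}{3}\right)\right)\right) \left(-9 - 3 \left(-5 + 5 \left(- \frac{1}{3}\right)\right)\right)\right)^{4} = \left(2 \left(- 3 \left(-5 - \frac{5}{3}\right)\right) \left(-9 - 3 \left(-5 - \frac{5}{3}\right)\right)\right)^{4} = \left(2 \left(\left(-3\right) \left(- \frac{20}{3}\right)\right) \left(-9 - -20\right)\right)^{4} = \left(2 \cdot 20 \left(-9 + 20\right)\right)^{4} = \left(2 \cdot 20 \cdot 11\right)^{4} = 440^{4} = 37480960000$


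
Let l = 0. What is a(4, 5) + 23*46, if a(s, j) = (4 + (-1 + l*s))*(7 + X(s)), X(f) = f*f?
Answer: 1127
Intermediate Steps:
X(f) = f²
a(s, j) = 21 + 3*s² (a(s, j) = (4 + (-1 + 0*s))*(7 + s²) = (4 + (-1 + 0))*(7 + s²) = (4 - 1)*(7 + s²) = 3*(7 + s²) = 21 + 3*s²)
a(4, 5) + 23*46 = (21 + 3*4²) + 23*46 = (21 + 3*16) + 1058 = (21 + 48) + 1058 = 69 + 1058 = 1127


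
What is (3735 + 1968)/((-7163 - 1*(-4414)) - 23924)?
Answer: -1901/8891 ≈ -0.21381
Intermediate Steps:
(3735 + 1968)/((-7163 - 1*(-4414)) - 23924) = 5703/((-7163 + 4414) - 23924) = 5703/(-2749 - 23924) = 5703/(-26673) = 5703*(-1/26673) = -1901/8891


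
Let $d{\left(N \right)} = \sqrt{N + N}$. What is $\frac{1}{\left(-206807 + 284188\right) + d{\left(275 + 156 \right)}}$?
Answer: $\frac{77381}{5987818299} - \frac{\sqrt{862}}{5987818299} \approx 1.2918 \cdot 10^{-5}$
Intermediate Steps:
$d{\left(N \right)} = \sqrt{2} \sqrt{N}$ ($d{\left(N \right)} = \sqrt{2 N} = \sqrt{2} \sqrt{N}$)
$\frac{1}{\left(-206807 + 284188\right) + d{\left(275 + 156 \right)}} = \frac{1}{\left(-206807 + 284188\right) + \sqrt{2} \sqrt{275 + 156}} = \frac{1}{77381 + \sqrt{2} \sqrt{431}} = \frac{1}{77381 + \sqrt{862}}$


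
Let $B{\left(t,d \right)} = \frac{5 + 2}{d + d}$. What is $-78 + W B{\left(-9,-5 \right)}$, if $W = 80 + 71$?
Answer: $- \frac{1837}{10} \approx -183.7$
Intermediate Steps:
$W = 151$
$B{\left(t,d \right)} = \frac{7}{2 d}$
$-78 + W B{\left(-9,-5 \right)} = -78 + 151 \frac{7}{2 \left(-5\right)} = -78 + 151 \cdot \frac{7}{2} \left(- \frac{1}{5}\right) = -78 + 151 \left(- \frac{7}{10}\right) = -78 - \frac{1057}{10} = - \frac{1837}{10}$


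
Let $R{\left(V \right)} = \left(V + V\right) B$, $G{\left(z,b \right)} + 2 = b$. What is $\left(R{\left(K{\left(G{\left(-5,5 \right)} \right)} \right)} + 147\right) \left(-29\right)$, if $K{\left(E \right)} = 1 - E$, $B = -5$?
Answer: $-4843$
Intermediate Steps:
$G{\left(z,b \right)} = -2 + b$
$R{\left(V \right)} = - 10 V$ ($R{\left(V \right)} = \left(V + V\right) \left(-5\right) = 2 V \left(-5\right) = - 10 V$)
$\left(R{\left(K{\left(G{\left(-5,5 \right)} \right)} \right)} + 147\right) \left(-29\right) = \left(- 10 \left(1 - \left(-2 + 5\right)\right) + 147\right) \left(-29\right) = \left(- 10 \left(1 - 3\right) + 147\right) \left(-29\right) = \left(\left(-10\right) \left(-2\right) + 147\right) \left(-29\right) = \left(20 + 147\right) \left(-29\right) = 167 \left(-29\right) = -4843$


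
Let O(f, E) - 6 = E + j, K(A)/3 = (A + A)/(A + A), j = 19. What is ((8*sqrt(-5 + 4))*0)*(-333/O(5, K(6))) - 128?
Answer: -128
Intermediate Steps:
K(A) = 3 (K(A) = 3*((A + A)/(A + A)) = 3*((2*A)/((2*A))) = 3*((2*A)*(1/(2*A))) = 3*1 = 3)
O(f, E) = 25 + E (O(f, E) = 6 + (E + 19) = 6 + (19 + E) = 25 + E)
((8*sqrt(-5 + 4))*0)*(-333/O(5, K(6))) - 128 = ((8*sqrt(-5 + 4))*0)*(-333/(25 + 3)) - 128 = ((8*sqrt(-1))*0)*(-333/28) - 128 = ((8*I)*0)*(-333*1/28) - 128 = 0*(-333/28) - 128 = 0 - 128 = -128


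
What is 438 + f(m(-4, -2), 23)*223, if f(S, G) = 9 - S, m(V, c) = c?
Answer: 2891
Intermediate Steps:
438 + f(m(-4, -2), 23)*223 = 438 + (9 - 1*(-2))*223 = 438 + (9 + 2)*223 = 438 + 11*223 = 438 + 2453 = 2891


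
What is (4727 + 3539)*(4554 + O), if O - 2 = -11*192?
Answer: 20202104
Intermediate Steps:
O = -2110 (O = 2 - 11*192 = 2 - 2112 = -2110)
(4727 + 3539)*(4554 + O) = (4727 + 3539)*(4554 - 2110) = 8266*2444 = 20202104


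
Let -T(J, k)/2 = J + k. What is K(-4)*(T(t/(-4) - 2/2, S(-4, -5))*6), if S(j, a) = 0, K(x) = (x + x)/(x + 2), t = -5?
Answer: -12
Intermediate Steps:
K(x) = 2*x/(2 + x) (K(x) = (2*x)/(2 + x) = 2*x/(2 + x))
T(J, k) = -2*J - 2*k (T(J, k) = -2*(J + k) = -2*J - 2*k)
K(-4)*(T(t/(-4) - 2/2, S(-4, -5))*6) = (2*(-4)/(2 - 4))*((-2*(-5/(-4) - 2/2) - 2*0)*6) = (2*(-4)/(-2))*((-2*(-5*(-1/4) - 2*1/2) + 0)*6) = (2*(-4)*(-1/2))*((-2*(5/4 - 1) + 0)*6) = 4*((-2*1/4 + 0)*6) = 4*((-1/2 + 0)*6) = 4*(-1/2*6) = 4*(-3) = -12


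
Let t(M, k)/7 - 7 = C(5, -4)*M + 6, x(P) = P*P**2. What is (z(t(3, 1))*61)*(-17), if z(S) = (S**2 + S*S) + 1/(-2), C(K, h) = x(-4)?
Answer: -6512396295/2 ≈ -3.2562e+9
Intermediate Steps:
x(P) = P**3
C(K, h) = -64 (C(K, h) = (-4)**3 = -64)
t(M, k) = 91 - 448*M (t(M, k) = 49 + 7*(-64*M + 6) = 49 + 7*(6 - 64*M) = 49 + (42 - 448*M) = 91 - 448*M)
z(S) = -1/2 + 2*S**2 (z(S) = (S**2 + S**2) - 1/2 = 2*S**2 - 1/2 = -1/2 + 2*S**2)
(z(t(3, 1))*61)*(-17) = ((-1/2 + 2*(91 - 448*3)**2)*61)*(-17) = ((-1/2 + 2*(91 - 1344)**2)*61)*(-17) = ((-1/2 + 2*(-1253)**2)*61)*(-17) = ((-1/2 + 2*1570009)*61)*(-17) = ((-1/2 + 3140018)*61)*(-17) = ((6280035/2)*61)*(-17) = (383082135/2)*(-17) = -6512396295/2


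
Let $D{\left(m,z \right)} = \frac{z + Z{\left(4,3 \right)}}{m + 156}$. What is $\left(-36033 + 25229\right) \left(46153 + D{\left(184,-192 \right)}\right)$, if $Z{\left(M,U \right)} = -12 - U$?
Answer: $- \frac{42383586913}{85} \approx -4.9863 \cdot 10^{8}$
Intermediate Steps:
$D{\left(m,z \right)} = \frac{-15 + z}{156 + m}$ ($D{\left(m,z \right)} = \frac{z - 15}{m + 156} = \frac{z - 15}{156 + m} = \frac{-15 + z}{156 + m}$)
$\left(-36033 + 25229\right) \left(46153 + D{\left(184,-192 \right)}\right) = \left(-36033 + 25229\right) \left(46153 + \frac{-15 - 192}{156 + 184}\right) = - 10804 \left(46153 + \frac{1}{340} \left(-207\right)\right) = - 10804 \left(46153 - \frac{207}{340}\right) = \left(-10804\right) \frac{15691813}{340} = - \frac{42383586913}{85}$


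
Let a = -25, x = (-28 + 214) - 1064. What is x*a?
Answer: 21950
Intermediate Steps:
x = -878 (x = 186 - 1064 = -878)
x*a = -878*(-25) = 21950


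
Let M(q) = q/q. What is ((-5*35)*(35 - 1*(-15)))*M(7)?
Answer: -8750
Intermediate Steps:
M(q) = 1
((-5*35)*(35 - 1*(-15)))*M(7) = ((-5*35)*(35 - 1*(-15)))*1 = -175*(35 + 15)*1 = -175*50*1 = -8750*1 = -8750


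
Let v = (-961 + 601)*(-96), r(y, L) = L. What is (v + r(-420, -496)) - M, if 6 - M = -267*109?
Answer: 4955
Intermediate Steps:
M = 29109 (M = 6 - (-267)*109 = 6 - 1*(-29103) = 6 + 29103 = 29109)
v = 34560 (v = -360*(-96) = 34560)
(v + r(-420, -496)) - M = (34560 - 496) - 1*29109 = 34064 - 29109 = 4955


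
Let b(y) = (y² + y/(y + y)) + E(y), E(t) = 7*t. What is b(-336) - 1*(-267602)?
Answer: 756293/2 ≈ 3.7815e+5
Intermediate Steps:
b(y) = ½ + y² + 7*y (b(y) = (y² + y/(y + y)) + 7*y = (y² + y/((2*y))) + 7*y = (y² + (1/(2*y))*y) + 7*y = (y² + ½) + 7*y = (½ + y²) + 7*y = ½ + y² + 7*y)
b(-336) - 1*(-267602) = (½ + (-336)² + 7*(-336)) - 1*(-267602) = (½ + 112896 - 2352) + 267602 = 221089/2 + 267602 = 756293/2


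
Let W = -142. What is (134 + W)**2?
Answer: 64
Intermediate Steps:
(134 + W)**2 = (134 - 142)**2 = (-8)**2 = 64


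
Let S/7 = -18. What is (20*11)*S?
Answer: -27720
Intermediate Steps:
S = -126 (S = 7*(-18) = -126)
(20*11)*S = (20*11)*(-126) = 220*(-126) = -27720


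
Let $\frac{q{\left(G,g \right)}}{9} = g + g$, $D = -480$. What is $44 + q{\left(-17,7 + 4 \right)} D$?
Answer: $-94996$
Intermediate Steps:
$q{\left(G,g \right)} = 18 g$ ($q{\left(G,g \right)} = 9 \left(g + g\right) = 9 \cdot 2 g = 18 g$)
$44 + q{\left(-17,7 + 4 \right)} D = 44 + 18 \left(7 + 4\right) \left(-480\right) = 44 + 18 \cdot 11 \left(-480\right) = 44 + 198 \left(-480\right) = 44 - 95040 = -94996$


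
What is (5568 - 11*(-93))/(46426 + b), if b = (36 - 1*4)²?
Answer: 507/3650 ≈ 0.13890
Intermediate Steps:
b = 1024 (b = (36 - 4)² = 32² = 1024)
(5568 - 11*(-93))/(46426 + b) = (5568 - 11*(-93))/(46426 + 1024) = (5568 + 1023)/47450 = 6591*(1/47450) = 507/3650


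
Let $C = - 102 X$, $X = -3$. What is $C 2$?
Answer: $612$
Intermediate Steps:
$C = 306$ ($C = \left(-102\right) \left(-3\right) = 306$)
$C 2 = 306 \cdot 2 = 612$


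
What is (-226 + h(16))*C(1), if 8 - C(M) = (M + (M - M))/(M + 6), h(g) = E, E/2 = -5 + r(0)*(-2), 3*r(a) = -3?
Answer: -12760/7 ≈ -1822.9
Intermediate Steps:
r(a) = -1 (r(a) = (⅓)*(-3) = -1)
E = -6 (E = 2*(-5 - 1*(-2)) = 2*(-5 + 2) = 2*(-3) = -6)
h(g) = -6
C(M) = 8 - M/(6 + M) (C(M) = 8 - (M + (M - M))/(M + 6) = 8 - (M + 0)/(6 + M) = 8 - M/(6 + M))
(-226 + h(16))*C(1) = (-226 - 6)*((48 + 7*1)/(6 + 1)) = -232*(48 + 7)/7 = -232*55/7 = -12760/7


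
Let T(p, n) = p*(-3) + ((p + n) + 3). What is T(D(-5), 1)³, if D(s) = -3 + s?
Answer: 8000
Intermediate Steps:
T(p, n) = 3 + n - 2*p (T(p, n) = -3*p + ((n + p) + 3) = -3*p + (3 + n + p) = 3 + n - 2*p)
T(D(-5), 1)³ = (3 + 1 - 2*(-3 - 5))³ = (3 + 1 - 2*(-8))³ = (3 + 1 + 16)³ = 20³ = 8000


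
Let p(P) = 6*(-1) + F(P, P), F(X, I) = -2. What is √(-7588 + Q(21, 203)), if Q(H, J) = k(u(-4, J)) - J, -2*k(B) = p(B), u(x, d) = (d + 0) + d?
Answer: I*√7787 ≈ 88.244*I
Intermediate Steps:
u(x, d) = 2*d (u(x, d) = d + d = 2*d)
p(P) = -8 (p(P) = 6*(-1) - 2 = -6 - 2 = -8)
k(B) = 4 (k(B) = -½*(-8) = 4)
Q(H, J) = 4 - J
√(-7588 + Q(21, 203)) = √(-7588 + (4 - 1*203)) = √(-7588 + (4 - 203)) = √(-7588 - 199) = √(-7787) = I*√7787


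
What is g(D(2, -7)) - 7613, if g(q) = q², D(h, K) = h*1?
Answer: -7609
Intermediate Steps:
D(h, K) = h
g(D(2, -7)) - 7613 = 2² - 7613 = 4 - 7613 = -7609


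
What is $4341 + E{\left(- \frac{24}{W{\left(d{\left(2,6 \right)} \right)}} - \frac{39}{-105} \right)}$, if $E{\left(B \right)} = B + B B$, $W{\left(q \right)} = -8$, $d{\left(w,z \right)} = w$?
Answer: $\frac{5335779}{1225} \approx 4355.7$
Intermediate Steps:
$E{\left(B \right)} = B + B^{2}$
$4341 + E{\left(- \frac{24}{W{\left(d{\left(2,6 \right)} \right)}} - \frac{39}{-105} \right)} = 4341 + \left(- \frac{24}{-8} - \frac{39}{-105}\right) \left(1 - \left(-3 - \frac{13}{35}\right)\right) = 4341 + \left(\left(-24\right) \left(- \frac{1}{8}\right) - - \frac{13}{35}\right) \left(1 - - \frac{118}{35}\right) = 4341 + \left(3 + \frac{13}{35}\right) \left(1 + \left(3 + \frac{13}{35}\right)\right) = 4341 + \frac{118 \left(1 + \frac{118}{35}\right)}{35} = 4341 + \frac{118}{35} \cdot \frac{153}{35} = 4341 + \frac{18054}{1225} = \frac{5335779}{1225}$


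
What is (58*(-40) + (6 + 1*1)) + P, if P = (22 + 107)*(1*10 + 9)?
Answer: 138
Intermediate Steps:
P = 2451 (P = 129*(10 + 9) = 129*19 = 2451)
(58*(-40) + (6 + 1*1)) + P = (58*(-40) + (6 + 1*1)) + 2451 = (-2320 + (6 + 1)) + 2451 = (-2320 + 7) + 2451 = -2313 + 2451 = 138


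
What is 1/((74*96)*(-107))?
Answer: -1/760128 ≈ -1.3156e-6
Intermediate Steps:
1/((74*96)*(-107)) = 1/(7104*(-107)) = 1/(-760128) = -1/760128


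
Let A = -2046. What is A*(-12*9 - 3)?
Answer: 227106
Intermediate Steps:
A*(-12*9 - 3) = -2046*(-12*9 - 3) = -2046*(-108 - 3) = -2046*(-111) = 227106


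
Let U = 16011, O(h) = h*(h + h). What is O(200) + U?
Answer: 96011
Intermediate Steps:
O(h) = 2*h² (O(h) = h*(2*h) = 2*h²)
O(200) + U = 2*200² + 16011 = 2*40000 + 16011 = 80000 + 16011 = 96011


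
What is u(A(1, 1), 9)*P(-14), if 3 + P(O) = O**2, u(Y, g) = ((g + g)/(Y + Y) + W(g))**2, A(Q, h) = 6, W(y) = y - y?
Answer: 1737/4 ≈ 434.25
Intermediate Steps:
W(y) = 0
u(Y, g) = g**2/Y**2 (u(Y, g) = ((g + g)/(Y + Y) + 0)**2 = ((2*g)/((2*Y)) + 0)**2 = ((2*g)*(1/(2*Y)) + 0)**2 = (g/Y + 0)**2 = (g/Y)**2 = g**2/Y**2)
P(O) = -3 + O**2
u(A(1, 1), 9)*P(-14) = (9**2/6**2)*(-3 + (-14)**2) = ((1/36)*81)*(-3 + 196) = (9/4)*193 = 1737/4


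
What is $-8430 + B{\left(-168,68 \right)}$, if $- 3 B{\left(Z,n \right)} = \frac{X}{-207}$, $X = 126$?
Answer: $- \frac{581656}{69} \approx -8429.8$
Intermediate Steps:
$B{\left(Z,n \right)} = \frac{14}{69}$ ($B{\left(Z,n \right)} = - \frac{126 \frac{1}{-207}}{3} = - \frac{126 \left(- \frac{1}{207}\right)}{3} = \left(- \frac{1}{3}\right) \left(- \frac{14}{23}\right) = \frac{14}{69}$)
$-8430 + B{\left(-168,68 \right)} = -8430 + \frac{14}{69} = - \frac{581656}{69}$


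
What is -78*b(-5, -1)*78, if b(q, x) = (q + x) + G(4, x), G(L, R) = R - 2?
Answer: 54756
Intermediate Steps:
G(L, R) = -2 + R
b(q, x) = -2 + q + 2*x (b(q, x) = (q + x) + (-2 + x) = -2 + q + 2*x)
-78*b(-5, -1)*78 = -78*(-2 - 5 + 2*(-1))*78 = -78*(-2 - 5 - 2)*78 = -78*(-9)*78 = 702*78 = 54756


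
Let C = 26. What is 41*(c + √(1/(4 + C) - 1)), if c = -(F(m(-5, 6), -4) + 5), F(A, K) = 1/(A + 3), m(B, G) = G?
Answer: -1886/9 + 41*I*√870/30 ≈ -209.56 + 40.311*I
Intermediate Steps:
F(A, K) = 1/(3 + A)
c = -46/9 (c = -(1/(3 + 6) + 5) = -(1/9 + 5) = -(⅑ + 5) = -1*46/9 = -46/9 ≈ -5.1111)
41*(c + √(1/(4 + C) - 1)) = 41*(-46/9 + √(1/(4 + 26) - 1)) = 41*(-46/9 + √(1/30 - 1)) = 41*(-46/9 + √(-29/30)) = 41*(-46/9 + I*√870/30) = -1886/9 + 41*I*√870/30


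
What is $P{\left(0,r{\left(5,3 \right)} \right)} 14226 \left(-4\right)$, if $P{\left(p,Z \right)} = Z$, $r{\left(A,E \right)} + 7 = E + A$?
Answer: $-56904$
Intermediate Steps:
$r{\left(A,E \right)} = -7 + A + E$ ($r{\left(A,E \right)} = -7 + \left(E + A\right) = -7 + \left(A + E\right) = -7 + A + E$)
$P{\left(0,r{\left(5,3 \right)} \right)} 14226 \left(-4\right) = \left(-7 + 5 + 3\right) 14226 \left(-4\right) = 1 \left(-56904\right) = -56904$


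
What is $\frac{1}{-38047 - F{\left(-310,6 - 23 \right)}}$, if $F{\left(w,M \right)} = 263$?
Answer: $- \frac{1}{38310} \approx -2.6103 \cdot 10^{-5}$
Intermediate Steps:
$\frac{1}{-38047 - F{\left(-310,6 - 23 \right)}} = \frac{1}{-38047 - 263} = \frac{1}{-38310} = - \frac{1}{38310}$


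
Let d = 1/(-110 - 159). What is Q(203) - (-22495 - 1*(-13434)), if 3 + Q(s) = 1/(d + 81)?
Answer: 197355973/21788 ≈ 9058.0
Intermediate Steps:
d = -1/269 (d = 1/(-269) = -1/269 ≈ -0.0037175)
Q(s) = -65095/21788 (Q(s) = -3 + 1/(-1/269 + 81) = -3 + 1/(21788/269) = -3 + 269/21788 = -65095/21788)
Q(203) - (-22495 - 1*(-13434)) = -65095/21788 - (-22495 - 1*(-13434)) = -65095/21788 - (-22495 + 13434) = -65095/21788 - 1*(-9061) = -65095/21788 + 9061 = 197355973/21788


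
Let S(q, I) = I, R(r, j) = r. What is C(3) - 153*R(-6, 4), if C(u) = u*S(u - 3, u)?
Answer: 927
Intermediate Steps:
C(u) = u² (C(u) = u*u = u²)
C(3) - 153*R(-6, 4) = 3² - 153*(-6) = 9 + 918 = 927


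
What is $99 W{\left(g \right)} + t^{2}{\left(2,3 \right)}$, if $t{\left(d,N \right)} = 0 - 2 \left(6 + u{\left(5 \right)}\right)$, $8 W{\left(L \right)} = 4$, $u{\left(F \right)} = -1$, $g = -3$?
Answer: $\frac{299}{2} \approx 149.5$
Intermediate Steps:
$W{\left(L \right)} = \frac{1}{2}$ ($W{\left(L \right)} = \frac{1}{8} \cdot 4 = \frac{1}{2}$)
$t{\left(d,N \right)} = -10$ ($t{\left(d,N \right)} = 0 - 2 \left(6 - 1\right) = 0 - 10 = -10$)
$99 W{\left(g \right)} + t^{2}{\left(2,3 \right)} = 99 \cdot \frac{1}{2} + \left(-10\right)^{2} = \frac{99}{2} + 100 = \frac{299}{2}$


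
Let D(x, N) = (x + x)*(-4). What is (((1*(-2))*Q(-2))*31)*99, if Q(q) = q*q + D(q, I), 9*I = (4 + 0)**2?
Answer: -122760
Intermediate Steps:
I = 16/9 (I = (4 + 0)**2/9 = (1/9)*4**2 = (1/9)*16 = 16/9 ≈ 1.7778)
D(x, N) = -8*x (D(x, N) = (2*x)*(-4) = -8*x)
Q(q) = q**2 - 8*q (Q(q) = q*q - 8*q = q**2 - 8*q)
(((1*(-2))*Q(-2))*31)*99 = (((1*(-2))*(-2*(-8 - 2)))*31)*99 = (-(-4)*(-10)*31)*99 = (-2*20*31)*99 = -40*31*99 = -1240*99 = -122760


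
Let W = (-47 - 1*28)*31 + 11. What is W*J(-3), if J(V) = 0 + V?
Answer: 6942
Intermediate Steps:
J(V) = V
W = -2314 (W = (-47 - 28)*31 + 11 = -75*31 + 11 = -2325 + 11 = -2314)
W*J(-3) = -2314*(-3) = 6942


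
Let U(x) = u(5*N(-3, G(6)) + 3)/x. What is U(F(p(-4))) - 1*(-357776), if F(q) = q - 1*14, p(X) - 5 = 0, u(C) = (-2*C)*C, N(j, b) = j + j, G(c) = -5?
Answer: 357938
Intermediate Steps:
N(j, b) = 2*j
u(C) = -2*C²
p(X) = 5 (p(X) = 5 + 0 = 5)
F(q) = -14 + q (F(q) = q - 14 = -14 + q)
U(x) = -1458/x (U(x) = (-2*(5*(2*(-3)) + 3)²)/x = (-2*(5*(-6) + 3)²)/x = (-2*(-30 + 3)²)/x = (-2*(-27)²)/x = (-2*729)/x = -1458/x)
U(F(p(-4))) - 1*(-357776) = -1458/(-14 + 5) - 1*(-357776) = -1458/(-9) + 357776 = -1458*(-⅑) + 357776 = 162 + 357776 = 357938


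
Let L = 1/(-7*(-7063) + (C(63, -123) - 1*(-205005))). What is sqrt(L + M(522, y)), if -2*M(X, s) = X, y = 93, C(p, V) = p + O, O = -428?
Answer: 2*I*sqrt(4212354271585)/254081 ≈ 16.155*I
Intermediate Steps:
C(p, V) = -428 + p (C(p, V) = p - 428 = -428 + p)
M(X, s) = -X/2
L = 1/254081 (L = 1/(-7*(-7063) + ((-428 + 63) - 1*(-205005))) = 1/(49441 + (-365 + 205005)) = 1/(49441 + 204640) = 1/254081 ≈ 3.9358e-6)
sqrt(L + M(522, y)) = sqrt(1/254081 - 1/2*522) = sqrt(1/254081 - 261) = sqrt(-66315140/254081) = 2*I*sqrt(4212354271585)/254081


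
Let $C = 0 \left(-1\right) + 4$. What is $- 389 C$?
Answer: $-1556$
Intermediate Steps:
$C = 4$ ($C = 0 + 4 = 4$)
$- 389 C = \left(-389\right) 4 = -1556$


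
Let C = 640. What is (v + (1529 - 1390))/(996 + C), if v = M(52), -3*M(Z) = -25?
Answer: 221/2454 ≈ 0.090057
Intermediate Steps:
M(Z) = 25/3 (M(Z) = -⅓*(-25) = 25/3)
v = 25/3 ≈ 8.3333
(v + (1529 - 1390))/(996 + C) = (25/3 + (1529 - 1390))/(996 + 640) = (25/3 + 139)/1636 = (442/3)*(1/1636) = 221/2454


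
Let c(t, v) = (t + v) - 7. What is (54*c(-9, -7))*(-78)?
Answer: 96876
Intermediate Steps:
c(t, v) = -7 + t + v
(54*c(-9, -7))*(-78) = (54*(-7 - 9 - 7))*(-78) = (54*(-23))*(-78) = -1242*(-78) = 96876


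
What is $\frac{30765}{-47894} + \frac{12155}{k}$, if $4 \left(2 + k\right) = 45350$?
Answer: $\frac{6062725}{14101362} \approx 0.42994$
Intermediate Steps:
$k = \frac{22671}{2}$ ($k = -2 + \frac{1}{4} \cdot 45350 = -2 + \frac{22675}{2} = \frac{22671}{2} \approx 11336.0$)
$\frac{30765}{-47894} + \frac{12155}{k} = \frac{30765}{-47894} + \frac{12155}{\frac{22671}{2}} = 30765 \left(- \frac{1}{47894}\right) + 12155 \cdot \frac{2}{22671} = - \frac{4395}{6842} + \frac{2210}{2061} = \frac{6062725}{14101362}$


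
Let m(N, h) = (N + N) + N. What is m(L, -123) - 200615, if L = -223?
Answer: -201284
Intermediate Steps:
m(N, h) = 3*N (m(N, h) = 2*N + N = 3*N)
m(L, -123) - 200615 = 3*(-223) - 200615 = -669 - 200615 = -201284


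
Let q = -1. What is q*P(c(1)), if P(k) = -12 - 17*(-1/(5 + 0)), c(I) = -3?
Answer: 43/5 ≈ 8.6000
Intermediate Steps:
P(k) = -43/5 (P(k) = -12 - 17/(5*(-1)) = -12 - 17/(-5) = -12 - 17*(-1/5) = -12 + 17/5 = -43/5)
q*P(c(1)) = -1*(-43/5) = 43/5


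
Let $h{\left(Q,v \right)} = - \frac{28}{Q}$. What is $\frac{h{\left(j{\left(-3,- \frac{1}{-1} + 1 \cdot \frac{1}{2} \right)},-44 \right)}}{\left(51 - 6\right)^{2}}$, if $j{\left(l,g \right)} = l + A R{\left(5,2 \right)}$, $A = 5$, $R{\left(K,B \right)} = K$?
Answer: $- \frac{14}{22275} \approx -0.00062851$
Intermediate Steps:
$j{\left(l,g \right)} = 25 + l$ ($j{\left(l,g \right)} = l + 5 \cdot 5 = l + 25 = 25 + l$)
$\frac{h{\left(j{\left(-3,- \frac{1}{-1} + 1 \cdot \frac{1}{2} \right)},-44 \right)}}{\left(51 - 6\right)^{2}} = \frac{\left(-28\right) \frac{1}{25 - 3}}{\left(51 - 6\right)^{2}} = \frac{\left(-28\right) \frac{1}{22}}{45^{2}} = \frac{\left(-28\right) \frac{1}{22}}{2025} = \left(- \frac{14}{11}\right) \frac{1}{2025} = - \frac{14}{22275}$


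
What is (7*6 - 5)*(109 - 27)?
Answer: 3034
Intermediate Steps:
(7*6 - 5)*(109 - 27) = (42 - 5)*82 = 37*82 = 3034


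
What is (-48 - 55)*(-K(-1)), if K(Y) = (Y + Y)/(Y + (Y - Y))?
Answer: 206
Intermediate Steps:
K(Y) = 2 (K(Y) = (2*Y)/(Y + 0) = (2*Y)/Y = 2)
(-48 - 55)*(-K(-1)) = (-48 - 55)*(-1*2) = -103*(-2) = 206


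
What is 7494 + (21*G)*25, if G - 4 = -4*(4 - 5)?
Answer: 11694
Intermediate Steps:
G = 8 (G = 4 - 4*(4 - 5) = 4 - 4*(-1) = 4 + 4 = 8)
7494 + (21*G)*25 = 7494 + (21*8)*25 = 7494 + 168*25 = 7494 + 4200 = 11694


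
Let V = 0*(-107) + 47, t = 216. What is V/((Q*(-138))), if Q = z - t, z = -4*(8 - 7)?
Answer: 47/30360 ≈ 0.0015481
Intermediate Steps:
z = -4 (z = -4*1 = -4)
V = 47 (V = 0 + 47 = 47)
Q = -220 (Q = -4 - 1*216 = -4 - 216 = -220)
V/((Q*(-138))) = 47/((-220*(-138))) = 47/30360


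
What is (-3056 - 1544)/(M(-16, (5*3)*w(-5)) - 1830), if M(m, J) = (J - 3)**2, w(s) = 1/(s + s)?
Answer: 18400/7239 ≈ 2.5418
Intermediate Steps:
w(s) = 1/(2*s)
M(m, J) = (-3 + J)**2
(-3056 - 1544)/(M(-16, (5*3)*w(-5)) - 1830) = (-3056 - 1544)/((-3 + (5*3)*((1/2)/(-5)))**2 - 1830) = -4600/((-3 + 15*((1/2)*(-1/5)))**2 - 1830) = -4600/((-3 + 15*(-1/10))**2 - 1830) = -4600/((-3 - 3/2)**2 - 1830) = -4600/((-9/2)**2 - 1830) = -4600/(81/4 - 1830) = -4600/(-7239/4) = -4600*(-4/7239) = 18400/7239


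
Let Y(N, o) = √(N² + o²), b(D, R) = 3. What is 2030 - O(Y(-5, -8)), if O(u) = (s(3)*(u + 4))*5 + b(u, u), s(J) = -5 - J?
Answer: 2187 + 40*√89 ≈ 2564.4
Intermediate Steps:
O(u) = -157 - 40*u (O(u) = ((-5 - 1*3)*(u + 4))*5 + 3 = ((-5 - 3)*(4 + u))*5 + 3 = -8*(4 + u)*5 + 3 = (-32 - 8*u)*5 + 3 = (-160 - 40*u) + 3 = -157 - 40*u)
2030 - O(Y(-5, -8)) = 2030 - (-157 - 40*√((-5)² + (-8)²)) = 2030 - (-157 - 40*√(25 + 64)) = 2030 - (-157 - 40*√89) = 2030 + (157 + 40*√89) = 2187 + 40*√89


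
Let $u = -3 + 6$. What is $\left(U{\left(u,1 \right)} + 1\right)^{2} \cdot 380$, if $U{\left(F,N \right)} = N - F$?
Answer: $380$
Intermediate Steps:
$u = 3$
$\left(U{\left(u,1 \right)} + 1\right)^{2} \cdot 380 = \left(\left(1 - 3\right) + 1\right)^{2} \cdot 380 = \left(-2 + 1\right)^{2} \cdot 380 = \left(-1\right)^{2} \cdot 380 = 1 \cdot 380 = 380$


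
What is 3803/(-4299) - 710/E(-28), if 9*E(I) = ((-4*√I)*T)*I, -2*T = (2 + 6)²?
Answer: -3803/4299 - 3195*I*√7/25088 ≈ -0.88462 - 0.33694*I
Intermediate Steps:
T = -32 (T = -(2 + 6)²/2 = -½*8² = -½*64 = -32)
E(I) = 128*I^(3/2)/9 (E(I) = ((-4*√I*(-32))*I)/9 = ((128*√I)*I)/9 = (128*I^(3/2))/9 = 128*I^(3/2)/9)
3803/(-4299) - 710/E(-28) = 3803/(-4299) - 710*9*I*√7/50176 = 3803*(-1/4299) - 710*9*I*√7/50176 = -3803/4299 - 710*9*I*√7/50176 = -3803/4299 - 3195*I*√7/25088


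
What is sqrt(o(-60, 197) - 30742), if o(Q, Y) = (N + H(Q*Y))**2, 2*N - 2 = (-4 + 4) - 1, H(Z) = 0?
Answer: 3*I*sqrt(13663)/2 ≈ 175.33*I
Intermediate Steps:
N = 1/2 (N = 1 + ((-4 + 4) - 1)/2 = 1 + (0 - 1)/2 = 1 + (1/2)*(-1) = 1 - 1/2 = 1/2 ≈ 0.50000)
o(Q, Y) = 1/4 (o(Q, Y) = (1/2 + 0)**2 = (1/2)**2 = 1/4)
sqrt(o(-60, 197) - 30742) = sqrt(1/4 - 30742) = sqrt(-122967/4) = 3*I*sqrt(13663)/2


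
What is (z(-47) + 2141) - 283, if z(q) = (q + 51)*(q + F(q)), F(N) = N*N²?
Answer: -413622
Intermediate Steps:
F(N) = N³
z(q) = (51 + q)*(q + q³) (z(q) = (q + 51)*(q + q³) = (51 + q)*(q + q³))
(z(-47) + 2141) - 283 = (-47*(51 - 47 + (-47)³ + 51*(-47)²) + 2141) - 283 = (-47*(51 - 47 - 103823 + 51*2209) + 2141) - 283 = (-47*(51 - 47 - 103823 + 112659) + 2141) - 283 = (-47*8840 + 2141) - 283 = (-415480 + 2141) - 283 = -413339 - 283 = -413622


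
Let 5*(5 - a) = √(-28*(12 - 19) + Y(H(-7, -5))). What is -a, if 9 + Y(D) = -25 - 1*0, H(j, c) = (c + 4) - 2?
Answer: -5 + 9*√2/5 ≈ -2.4544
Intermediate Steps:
H(j, c) = 2 + c (H(j, c) = (4 + c) - 2 = 2 + c)
Y(D) = -34 (Y(D) = -9 + (-25 - 1*0) = -9 + (-25 + 0) = -9 - 25 = -34)
a = 5 - 9*√2/5 (a = 5 - √(-28*(12 - 19) - 34)/5 = 5 - √(-28*(-7) - 34)/5 = 5 - √(196 - 34)/5 = 5 - 9*√2/5 ≈ 2.4544)
-a = -(5 - 9*√2/5) = -5 + 9*√2/5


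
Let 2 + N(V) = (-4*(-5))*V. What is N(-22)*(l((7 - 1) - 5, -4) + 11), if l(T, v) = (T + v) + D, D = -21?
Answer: 5746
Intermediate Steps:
N(V) = -2 + 20*V (N(V) = -2 + (-4*(-5))*V = -2 + 20*V)
l(T, v) = -21 + T + v (l(T, v) = (T + v) - 21 = -21 + T + v)
N(-22)*(l((7 - 1) - 5, -4) + 11) = (-2 + 20*(-22))*((-21 + ((7 - 1) - 5) - 4) + 11) = (-2 - 440)*((-21 + (6 - 5) - 4) + 11) = -442*((-21 + 1 - 4) + 11) = -442*(-24 + 11) = -442*(-13) = 5746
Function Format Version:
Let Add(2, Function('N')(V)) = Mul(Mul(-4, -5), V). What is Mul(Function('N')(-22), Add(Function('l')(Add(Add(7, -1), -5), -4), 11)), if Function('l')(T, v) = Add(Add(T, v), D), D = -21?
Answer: 5746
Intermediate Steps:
Function('N')(V) = Add(-2, Mul(20, V)) (Function('N')(V) = Add(-2, Mul(Mul(-4, -5), V)) = Add(-2, Mul(20, V)))
Function('l')(T, v) = Add(-21, T, v) (Function('l')(T, v) = Add(Add(T, v), -21) = Add(-21, T, v))
Mul(Function('N')(-22), Add(Function('l')(Add(Add(7, -1), -5), -4), 11)) = Mul(Add(-2, Mul(20, -22)), Add(Add(-21, Add(Add(7, -1), -5), -4), 11)) = Mul(Add(-2, -440), Add(Add(-21, Add(6, -5), -4), 11)) = Mul(-442, Add(Add(-21, 1, -4), 11)) = Mul(-442, Add(-24, 11)) = Mul(-442, -13) = 5746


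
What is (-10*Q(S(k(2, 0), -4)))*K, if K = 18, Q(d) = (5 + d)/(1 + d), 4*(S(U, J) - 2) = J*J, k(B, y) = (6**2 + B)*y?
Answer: -1980/7 ≈ -282.86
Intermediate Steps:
k(B, y) = y*(36 + B) (k(B, y) = (36 + B)*y = y*(36 + B))
S(U, J) = 2 + J**2/4 (S(U, J) = 2 + (J*J)/4 = 2 + J**2/4)
Q(d) = (5 + d)/(1 + d)
(-10*Q(S(k(2, 0), -4)))*K = -10*(5 + (2 + (1/4)*(-4)**2))/(1 + (2 + (1/4)*(-4)**2))*18 = -10*(5 + (2 + (1/4)*16))/(1 + (2 + (1/4)*16))*18 = -10*(5 + (2 + 4))/(1 + (2 + 4))*18 = -10*(5 + 6)/(1 + 6)*18 = -10*11/7*18 = -110/7*18 = -1980/7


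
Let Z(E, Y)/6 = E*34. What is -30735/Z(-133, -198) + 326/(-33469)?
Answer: 339941561/302693636 ≈ 1.1231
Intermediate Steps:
Z(E, Y) = 204*E (Z(E, Y) = 6*(E*34) = 6*(34*E) = 204*E)
-30735/Z(-133, -198) + 326/(-33469) = -30735/(204*(-133)) + 326/(-33469) = -30735/(-27132) + 326*(-1/33469) = -30735*(-1/27132) - 326/33469 = 10245/9044 - 326/33469 = 339941561/302693636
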